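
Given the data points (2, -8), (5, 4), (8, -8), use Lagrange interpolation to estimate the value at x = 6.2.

Lagrange interpolation formula:
P(x) = Σ yᵢ × Lᵢ(x)
where Lᵢ(x) = Π_{j≠i} (x - xⱼ)/(xᵢ - xⱼ)

L_0(6.2) = (6.2 - 5)/(2 - 5) × (6.2 - 8)/(2 - 8) = -0.120000
L_1(6.2) = (6.2 - 2)/(5 - 2) × (6.2 - 8)/(5 - 8) = 0.840000
L_2(6.2) = (6.2 - 2)/(8 - 2) × (6.2 - 5)/(8 - 5) = 0.280000

P(6.2) = (-8)×L_0(6.2) + 4×L_1(6.2) + (-8)×L_2(6.2)
P(6.2) = 2.080000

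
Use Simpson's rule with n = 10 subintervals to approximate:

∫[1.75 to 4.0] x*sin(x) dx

f(x) = x*sin(x)
a = 1.75, b = 4.0, n = 10
h = (b - a)/n = 0.225000

Simpson's rule: (h/3)[f(x₀) + 4f(x₁) + 2f(x₂) + ... + f(xₙ)]

x_0 = 1.7500, f(x_0) = 1.721975, coefficient = 1
x_1 = 1.9750, f(x_1) = 1.815846, coefficient = 4
x_2 = 2.2000, f(x_2) = 1.778692, coefficient = 2
x_3 = 2.4250, f(x_3) = 1.592787, coefficient = 4
x_4 = 2.6500, f(x_4) = 1.250881, coefficient = 2
x_5 = 2.8750, f(x_5) = 0.757407, coefficient = 4
x_6 = 3.1000, f(x_6) = 0.128900, coefficient = 2
x_7 = 3.3250, f(x_7) = -0.606416, coefficient = 4
x_8 = 3.5500, f(x_8) = -1.409876, coefficient = 2
x_9 = 3.7750, f(x_9) = -2.234402, coefficient = 4
x_10 = 4.0000, f(x_10) = -3.027210, coefficient = 1

I ≈ (0.225000/3) × 7.492847 = 0.561964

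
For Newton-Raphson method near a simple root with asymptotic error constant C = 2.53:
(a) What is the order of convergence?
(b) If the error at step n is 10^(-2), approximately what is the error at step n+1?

(a) Newton-Raphson has quadratic (order 2) convergence near simple roots.
    This means |e_{n+1}| ≈ C|e_n|².

(b) With |e_n| = 10^(-2) and C = 2.53:
    |e_{n+1}| ≈ 2.53 × (10^(-2))² = 2.53 × 10^(-4)

(a) 2 (quadratic); (b) |e_{n+1}| ≈ 2.530e-04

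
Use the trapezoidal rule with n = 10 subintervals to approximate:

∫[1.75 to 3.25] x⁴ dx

f(x) = x⁴
a = 1.75, b = 3.25, n = 10
h = (b - a)/n = 0.150000

Trapezoidal rule: (h/2)[f(x₀) + 2f(x₁) + 2f(x₂) + ... + f(xₙ)]

x_0 = 1.7500, f(x_0) = 9.378906, coefficient = 1
x_1 = 1.9000, f(x_1) = 13.032100, coefficient = 2
x_2 = 2.0500, f(x_2) = 17.661006, coefficient = 2
x_3 = 2.2000, f(x_3) = 23.425600, coefficient = 2
x_4 = 2.3500, f(x_4) = 30.498006, coefficient = 2
x_5 = 2.5000, f(x_5) = 39.062500, coefficient = 2
x_6 = 2.6500, f(x_6) = 49.315506, coefficient = 2
x_7 = 2.8000, f(x_7) = 61.465600, coefficient = 2
x_8 = 2.9500, f(x_8) = 75.733506, coefficient = 2
x_9 = 3.1000, f(x_9) = 92.352100, coefficient = 2
x_10 = 3.2500, f(x_10) = 111.566406, coefficient = 1

I ≈ (0.150000/2) × 926.037162 = 69.452787
Exact value: 69.235547
Error: 0.217240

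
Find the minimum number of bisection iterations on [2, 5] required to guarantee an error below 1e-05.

We need (b-a)/2^n ≤ 1e-05
(5 - 2)/2^n ≤ 1e-05
3/2^n ≤ 1e-05
2^n ≥ 300000
n ≥ log₂(300000) = 18.19
n ≥ 19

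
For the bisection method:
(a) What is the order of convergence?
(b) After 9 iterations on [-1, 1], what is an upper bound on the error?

(a) Bisection has linear (order 1) convergence; the error is halved each step.

(b) Error bound = (b-a)/2^n = (1 - (-1))/2^{9}
    = 2/2^{9}

(a) 1 (linear); (b) error ≤ 3.91e-03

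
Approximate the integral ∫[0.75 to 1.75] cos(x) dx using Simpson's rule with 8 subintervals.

f(x) = cos(x)
a = 0.75, b = 1.75, n = 8
h = (b - a)/n = 0.125000

Simpson's rule: (h/3)[f(x₀) + 4f(x₁) + 2f(x₂) + ... + f(xₙ)]

x_0 = 0.7500, f(x_0) = 0.731689, coefficient = 1
x_1 = 0.8750, f(x_1) = 0.640997, coefficient = 4
x_2 = 1.0000, f(x_2) = 0.540302, coefficient = 2
x_3 = 1.1250, f(x_3) = 0.431177, coefficient = 4
x_4 = 1.2500, f(x_4) = 0.315322, coefficient = 2
x_5 = 1.3750, f(x_5) = 0.194548, coefficient = 4
x_6 = 1.5000, f(x_6) = 0.070737, coefficient = 2
x_7 = 1.6250, f(x_7) = -0.054177, coefficient = 4
x_8 = 1.7500, f(x_8) = -0.178246, coefficient = 1

I ≈ (0.125000/3) × 7.256342 = 0.302348
Exact value: 0.302347
Error: 0.000000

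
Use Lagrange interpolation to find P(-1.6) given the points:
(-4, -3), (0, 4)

Lagrange interpolation formula:
P(x) = Σ yᵢ × Lᵢ(x)
where Lᵢ(x) = Π_{j≠i} (x - xⱼ)/(xᵢ - xⱼ)

L_0(-1.6) = (-1.6 - 0)/(-4 - 0) = 0.400000
L_1(-1.6) = (-1.6 - (-4))/(0 - (-4)) = 0.600000

P(-1.6) = (-3)×L_0(-1.6) + 4×L_1(-1.6)
P(-1.6) = 1.200000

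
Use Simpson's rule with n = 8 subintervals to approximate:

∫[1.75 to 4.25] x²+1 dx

f(x) = x²+1
a = 1.75, b = 4.25, n = 8
h = (b - a)/n = 0.312500

Simpson's rule: (h/3)[f(x₀) + 4f(x₁) + 2f(x₂) + ... + f(xₙ)]

x_0 = 1.7500, f(x_0) = 4.062500, coefficient = 1
x_1 = 2.0625, f(x_1) = 5.253906, coefficient = 4
x_2 = 2.3750, f(x_2) = 6.640625, coefficient = 2
x_3 = 2.6875, f(x_3) = 8.222656, coefficient = 4
x_4 = 3.0000, f(x_4) = 10.000000, coefficient = 2
x_5 = 3.3125, f(x_5) = 11.972656, coefficient = 4
x_6 = 3.6250, f(x_6) = 14.140625, coefficient = 2
x_7 = 3.9375, f(x_7) = 16.503906, coefficient = 4
x_8 = 4.2500, f(x_8) = 19.062500, coefficient = 1

I ≈ (0.312500/3) × 252.500000 = 26.302083
Exact value: 26.302083
Error: 0.000000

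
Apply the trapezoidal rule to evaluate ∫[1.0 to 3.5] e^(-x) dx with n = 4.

f(x) = e^(-x)
a = 1.0, b = 3.5, n = 4
h = (b - a)/n = 0.625000

Trapezoidal rule: (h/2)[f(x₀) + 2f(x₁) + 2f(x₂) + ... + f(xₙ)]

x_0 = 1.0000, f(x_0) = 0.367879, coefficient = 1
x_1 = 1.6250, f(x_1) = 0.196912, coefficient = 2
x_2 = 2.2500, f(x_2) = 0.105399, coefficient = 2
x_3 = 2.8750, f(x_3) = 0.056416, coefficient = 2
x_4 = 3.5000, f(x_4) = 0.030197, coefficient = 1

I ≈ (0.625000/2) × 1.115531 = 0.348603
Exact value: 0.337682
Error: 0.010921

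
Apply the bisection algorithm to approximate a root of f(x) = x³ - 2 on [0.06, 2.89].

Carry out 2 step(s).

f(x) = x³ - 2
Initial interval: [0.06, 2.89]

Iteration 1:
  c_1 = (0.060000 + 2.890000)/2 = 1.475000
  f(c_1) = f(1.475000) = 1.209047
  f(a) × f(c) < 0, new interval: [0.060000, 1.475000]
Iteration 2:
  c_2 = (0.060000 + 1.475000)/2 = 0.767500
  f(c_2) = f(0.767500) = -1.547899
  f(a) × f(c) ≥ 0, new interval: [0.767500, 1.475000]

After 2 iteration(s), the approximation is c_2 = 0.767500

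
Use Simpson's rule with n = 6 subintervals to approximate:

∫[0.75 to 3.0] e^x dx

f(x) = e^x
a = 0.75, b = 3.0, n = 6
h = (b - a)/n = 0.375000

Simpson's rule: (h/3)[f(x₀) + 4f(x₁) + 2f(x₂) + ... + f(xₙ)]

x_0 = 0.7500, f(x_0) = 2.117000, coefficient = 1
x_1 = 1.1250, f(x_1) = 3.080217, coefficient = 4
x_2 = 1.5000, f(x_2) = 4.481689, coefficient = 2
x_3 = 1.8750, f(x_3) = 6.520819, coefficient = 4
x_4 = 2.2500, f(x_4) = 9.487736, coefficient = 2
x_5 = 2.6250, f(x_5) = 13.804574, coefficient = 4
x_6 = 3.0000, f(x_6) = 20.085537, coefficient = 1

I ≈ (0.375000/3) × 143.763827 = 17.970478
Exact value: 17.968537
Error: 0.001942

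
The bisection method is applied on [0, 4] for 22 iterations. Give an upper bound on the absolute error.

Bisection error bound: |error| ≤ (b-a)/2^n
|error| ≤ (4 - 0)/2^22 = 4/2^22
|error| ≤ 0.0000009537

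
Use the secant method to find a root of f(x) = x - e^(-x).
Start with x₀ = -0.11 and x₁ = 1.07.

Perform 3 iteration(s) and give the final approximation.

f(x) = x - e^(-x)
x₀ = -0.11, x₁ = 1.07

Secant formula: x_{n+1} = x_n - f(x_n)(x_n - x_{n-1})/(f(x_n) - f(x_{n-1}))

Iteration 1:
  f(-0.110000) = -1.226278
  f(1.070000) = 0.726991
  x_2 = 1.070000 - 0.726991×(1.070000 - (-0.110000))/(0.726991 - (-1.226278))
       = 0.630813
Iteration 2:
  f(1.070000) = 0.726991
  f(0.630813) = 0.098655
  x_3 = 0.630813 - 0.098655×(0.630813 - 1.070000)/(0.098655 - 0.726991)
       = 0.561857
Iteration 3:
  f(0.630813) = 0.098655
  f(0.561857) = -0.008292
  x_4 = 0.561857 - (-0.008292)×(0.561857 - 0.630813)/(-0.008292 - 0.098655)
       = 0.567204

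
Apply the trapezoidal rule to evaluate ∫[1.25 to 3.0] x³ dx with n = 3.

f(x) = x³
a = 1.25, b = 3.0, n = 3
h = (b - a)/n = 0.583333

Trapezoidal rule: (h/2)[f(x₀) + 2f(x₁) + 2f(x₂) + ... + f(xₙ)]

x_0 = 1.2500, f(x_0) = 1.953125, coefficient = 1
x_1 = 1.8333, f(x_1) = 6.162037, coefficient = 2
x_2 = 2.4167, f(x_2) = 14.114005, coefficient = 2
x_3 = 3.0000, f(x_3) = 27.000000, coefficient = 1

I ≈ (0.583333/2) × 69.505208 = 20.272352
Exact value: 19.639648
Error: 0.632704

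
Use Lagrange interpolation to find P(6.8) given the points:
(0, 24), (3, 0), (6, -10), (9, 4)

Lagrange interpolation formula:
P(x) = Σ yᵢ × Lᵢ(x)
where Lᵢ(x) = Π_{j≠i} (x - xⱼ)/(xᵢ - xⱼ)

L_0(6.8) = (6.8 - 3)/(0 - 3) × (6.8 - 6)/(0 - 6) × (6.8 - 9)/(0 - 9) = 0.041284
L_1(6.8) = (6.8 - 0)/(3 - 0) × (6.8 - 6)/(3 - 6) × (6.8 - 9)/(3 - 9) = -0.221630
L_2(6.8) = (6.8 - 0)/(6 - 0) × (6.8 - 3)/(6 - 3) × (6.8 - 9)/(6 - 9) = 1.052741
L_3(6.8) = (6.8 - 0)/(9 - 0) × (6.8 - 3)/(9 - 3) × (6.8 - 6)/(9 - 6) = 0.127605

P(6.8) = 24×L_0(6.8) + 0×L_1(6.8) + (-10)×L_2(6.8) + 4×L_3(6.8)
P(6.8) = -9.026173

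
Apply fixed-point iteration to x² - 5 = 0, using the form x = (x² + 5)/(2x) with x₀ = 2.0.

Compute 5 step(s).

Equation: x² - 5 = 0
Fixed-point form: x = (x² + 5)/(2x)
x₀ = 2.0

x_1 = g(2.000000) = 2.250000
x_2 = g(2.250000) = 2.236111
x_3 = g(2.236111) = 2.236068
x_4 = g(2.236068) = 2.236068
x_5 = g(2.236068) = 2.236068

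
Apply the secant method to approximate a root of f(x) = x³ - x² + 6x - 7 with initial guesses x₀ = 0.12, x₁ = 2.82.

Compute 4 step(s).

f(x) = x³ - x² + 6x - 7
x₀ = 0.12, x₁ = 2.82

Secant formula: x_{n+1} = x_n - f(x_n)(x_n - x_{n-1})/(f(x_n) - f(x_{n-1}))

Iteration 1:
  f(0.120000) = -6.292672
  f(2.820000) = 24.393368
  x_2 = 2.820000 - 24.393368×(2.820000 - 0.120000)/(24.393368 - (-6.292672))
       = 0.673679
Iteration 2:
  f(2.820000) = 24.393368
  f(0.673679) = -3.106025
  x_3 = 0.673679 - (-3.106025)×(0.673679 - 2.820000)/(-3.106025 - 24.393368)
       = 0.916103
Iteration 3:
  f(0.673679) = -3.106025
  f(0.916103) = -1.573789
  x_4 = 0.916103 - (-1.573789)×(0.916103 - 0.673679)/(-1.573789 - (-3.106025))
       = 1.165102
Iteration 4:
  f(0.916103) = -1.573789
  f(1.165102) = 0.214735
  x_5 = 1.165102 - 0.214735×(1.165102 - 0.916103)/(0.214735 - (-1.573789))
       = 1.135207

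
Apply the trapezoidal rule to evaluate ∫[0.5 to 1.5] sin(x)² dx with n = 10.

f(x) = sin(x)²
a = 0.5, b = 1.5, n = 10
h = (b - a)/n = 0.100000

Trapezoidal rule: (h/2)[f(x₀) + 2f(x₁) + 2f(x₂) + ... + f(xₙ)]

x_0 = 0.5000, f(x_0) = 0.229849, coefficient = 1
x_1 = 0.6000, f(x_1) = 0.318821, coefficient = 2
x_2 = 0.7000, f(x_2) = 0.415016, coefficient = 2
x_3 = 0.8000, f(x_3) = 0.514600, coefficient = 2
x_4 = 0.9000, f(x_4) = 0.613601, coefficient = 2
x_5 = 1.0000, f(x_5) = 0.708073, coefficient = 2
x_6 = 1.1000, f(x_6) = 0.794251, coefficient = 2
x_7 = 1.2000, f(x_7) = 0.868697, coefficient = 2
x_8 = 1.3000, f(x_8) = 0.928444, coefficient = 2
x_9 = 1.4000, f(x_9) = 0.971111, coefficient = 2
x_10 = 1.5000, f(x_10) = 0.994996, coefficient = 1

I ≈ (0.100000/2) × 13.490075 = 0.674504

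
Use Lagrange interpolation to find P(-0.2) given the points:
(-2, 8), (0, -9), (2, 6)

Lagrange interpolation formula:
P(x) = Σ yᵢ × Lᵢ(x)
where Lᵢ(x) = Π_{j≠i} (x - xⱼ)/(xᵢ - xⱼ)

L_0(-0.2) = (-0.2 - 0)/(-2 - 0) × (-0.2 - 2)/(-2 - 2) = 0.055000
L_1(-0.2) = (-0.2 - (-2))/(0 - (-2)) × (-0.2 - 2)/(0 - 2) = 0.990000
L_2(-0.2) = (-0.2 - (-2))/(2 - (-2)) × (-0.2 - 0)/(2 - 0) = -0.045000

P(-0.2) = 8×L_0(-0.2) + (-9)×L_1(-0.2) + 6×L_2(-0.2)
P(-0.2) = -8.740000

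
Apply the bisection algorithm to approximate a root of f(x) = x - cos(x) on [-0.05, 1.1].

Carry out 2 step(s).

f(x) = x - cos(x)
Initial interval: [-0.05, 1.1]

Iteration 1:
  c_1 = (-0.050000 + 1.100000)/2 = 0.525000
  f(c_1) = f(0.525000) = -0.340324
  f(a) × f(c) ≥ 0, new interval: [0.525000, 1.100000]
Iteration 2:
  c_2 = (0.525000 + 1.100000)/2 = 0.812500
  f(c_2) = f(0.812500) = 0.124814
  f(a) × f(c) < 0, new interval: [0.525000, 0.812500]

After 2 iteration(s), the approximation is c_2 = 0.812500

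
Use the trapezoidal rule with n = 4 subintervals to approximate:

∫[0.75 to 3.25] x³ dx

f(x) = x³
a = 0.75, b = 3.25, n = 4
h = (b - a)/n = 0.625000

Trapezoidal rule: (h/2)[f(x₀) + 2f(x₁) + 2f(x₂) + ... + f(xₙ)]

x_0 = 0.7500, f(x_0) = 0.421875, coefficient = 1
x_1 = 1.3750, f(x_1) = 2.599609, coefficient = 2
x_2 = 2.0000, f(x_2) = 8.000000, coefficient = 2
x_3 = 2.6250, f(x_3) = 18.087891, coefficient = 2
x_4 = 3.2500, f(x_4) = 34.328125, coefficient = 1

I ≈ (0.625000/2) × 92.125000 = 28.789062
Exact value: 27.812500
Error: 0.976562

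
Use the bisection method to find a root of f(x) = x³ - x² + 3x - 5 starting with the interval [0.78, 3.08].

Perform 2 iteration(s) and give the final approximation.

f(x) = x³ - x² + 3x - 5
Initial interval: [0.78, 3.08]

Iteration 1:
  c_1 = (0.780000 + 3.080000)/2 = 1.930000
  f(c_1) = f(1.930000) = 4.254157
  f(a) × f(c) < 0, new interval: [0.780000, 1.930000]
Iteration 2:
  c_2 = (0.780000 + 1.930000)/2 = 1.355000
  f(c_2) = f(1.355000) = -0.283211
  f(a) × f(c) ≥ 0, new interval: [1.355000, 1.930000]

After 2 iteration(s), the approximation is c_2 = 1.355000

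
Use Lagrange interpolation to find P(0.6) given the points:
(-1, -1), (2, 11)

Lagrange interpolation formula:
P(x) = Σ yᵢ × Lᵢ(x)
where Lᵢ(x) = Π_{j≠i} (x - xⱼ)/(xᵢ - xⱼ)

L_0(0.6) = (0.6 - 2)/(-1 - 2) = 0.466667
L_1(0.6) = (0.6 - (-1))/(2 - (-1)) = 0.533333

P(0.6) = (-1)×L_0(0.6) + 11×L_1(0.6)
P(0.6) = 5.400000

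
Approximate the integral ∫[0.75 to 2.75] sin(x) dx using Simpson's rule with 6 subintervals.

f(x) = sin(x)
a = 0.75, b = 2.75, n = 6
h = (b - a)/n = 0.333333

Simpson's rule: (h/3)[f(x₀) + 4f(x₁) + 2f(x₂) + ... + f(xₙ)]

x_0 = 0.7500, f(x_0) = 0.681639, coefficient = 1
x_1 = 1.0833, f(x_1) = 0.883524, coefficient = 4
x_2 = 1.4167, f(x_2) = 0.988146, coefficient = 2
x_3 = 1.7500, f(x_3) = 0.983986, coefficient = 4
x_4 = 2.0833, f(x_4) = 0.871503, coefficient = 2
x_5 = 2.4167, f(x_5) = 0.663080, coefficient = 4
x_6 = 2.7500, f(x_6) = 0.381661, coefficient = 1

I ≈ (0.333333/3) × 14.904957 = 1.656106
Exact value: 1.655991
Error: 0.000115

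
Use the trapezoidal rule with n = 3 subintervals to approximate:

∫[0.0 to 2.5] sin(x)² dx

f(x) = sin(x)²
a = 0.0, b = 2.5, n = 3
h = (b - a)/n = 0.833333

Trapezoidal rule: (h/2)[f(x₀) + 2f(x₁) + 2f(x₂) + ... + f(xₙ)]

x_0 = 0.0000, f(x_0) = 0.000000, coefficient = 1
x_1 = 0.8333, f(x_1) = 0.547862, coefficient = 2
x_2 = 1.6667, f(x_2) = 0.990837, coefficient = 2
x_3 = 2.5000, f(x_3) = 0.358169, coefficient = 1

I ≈ (0.833333/2) × 3.435566 = 1.431486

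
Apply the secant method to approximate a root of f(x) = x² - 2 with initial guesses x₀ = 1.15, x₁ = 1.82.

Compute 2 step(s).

f(x) = x² - 2
x₀ = 1.15, x₁ = 1.82

Secant formula: x_{n+1} = x_n - f(x_n)(x_n - x_{n-1})/(f(x_n) - f(x_{n-1}))

Iteration 1:
  f(1.150000) = -0.677500
  f(1.820000) = 1.312400
  x_2 = 1.820000 - 1.312400×(1.820000 - 1.150000)/(1.312400 - (-0.677500))
       = 1.378114
Iteration 2:
  f(1.820000) = 1.312400
  f(1.378114) = -0.100800
  x_3 = 1.378114 - (-0.100800)×(1.378114 - 1.820000)/(-0.100800 - 1.312400)
       = 1.409633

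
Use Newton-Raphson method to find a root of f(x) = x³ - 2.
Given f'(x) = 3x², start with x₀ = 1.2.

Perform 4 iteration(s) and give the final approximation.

f(x) = x³ - 2
f'(x) = 3x²
x₀ = 1.2

Newton-Raphson formula: x_{n+1} = x_n - f(x_n)/f'(x_n)

Iteration 1:
  f(1.200000) = -0.272000
  f'(1.200000) = 4.320000
  x_1 = 1.200000 - (-0.272000)/4.320000 = 1.262963
Iteration 2:
  f(1.262963) = 0.014521
  f'(1.262963) = 4.785226
  x_2 = 1.262963 - 0.014521/4.785226 = 1.259928
Iteration 3:
  f(1.259928) = 0.000035
  f'(1.259928) = 4.762258
  x_3 = 1.259928 - 0.000035/4.762258 = 1.259921
Iteration 4:
  f(1.259921) = 0.000000
  f'(1.259921) = 4.762203
  x_4 = 1.259921 - 0.000000/4.762203 = 1.259921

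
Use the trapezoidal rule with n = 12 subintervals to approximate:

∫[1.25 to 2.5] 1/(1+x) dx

f(x) = 1/(1+x)
a = 1.25, b = 2.5, n = 12
h = (b - a)/n = 0.104167

Trapezoidal rule: (h/2)[f(x₀) + 2f(x₁) + 2f(x₂) + ... + f(xₙ)]

x_0 = 1.2500, f(x_0) = 0.444444, coefficient = 1
x_1 = 1.3542, f(x_1) = 0.424779, coefficient = 2
x_2 = 1.4583, f(x_2) = 0.406780, coefficient = 2
x_3 = 1.5625, f(x_3) = 0.390244, coefficient = 2
x_4 = 1.6667, f(x_4) = 0.375000, coefficient = 2
x_5 = 1.7708, f(x_5) = 0.360902, coefficient = 2
x_6 = 1.8750, f(x_6) = 0.347826, coefficient = 2
x_7 = 1.9792, f(x_7) = 0.335664, coefficient = 2
x_8 = 2.0833, f(x_8) = 0.324324, coefficient = 2
x_9 = 2.1875, f(x_9) = 0.313725, coefficient = 2
x_10 = 2.2917, f(x_10) = 0.303797, coefficient = 2
x_11 = 2.3958, f(x_11) = 0.294479, coefficient = 2
x_12 = 2.5000, f(x_12) = 0.285714, coefficient = 1

I ≈ (0.104167/2) × 8.485200 = 0.441938
Exact value: 0.441833
Error: 0.000105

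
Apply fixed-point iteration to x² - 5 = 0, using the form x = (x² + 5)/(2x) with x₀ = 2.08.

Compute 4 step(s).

Equation: x² - 5 = 0
Fixed-point form: x = (x² + 5)/(2x)
x₀ = 2.08

x_1 = g(2.080000) = 2.241923
x_2 = g(2.241923) = 2.236076
x_3 = g(2.236076) = 2.236068
x_4 = g(2.236068) = 2.236068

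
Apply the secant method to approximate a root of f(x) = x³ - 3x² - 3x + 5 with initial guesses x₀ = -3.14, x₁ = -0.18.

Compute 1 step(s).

f(x) = x³ - 3x² - 3x + 5
x₀ = -3.14, x₁ = -0.18

Secant formula: x_{n+1} = x_n - f(x_n)(x_n - x_{n-1})/(f(x_n) - f(x_{n-1}))

Iteration 1:
  f(-3.140000) = -46.117944
  f(-0.180000) = 5.436968
  x_2 = -0.180000 - 5.436968×(-0.180000 - (-3.140000))/(5.436968 - (-46.117944))
       = -0.492161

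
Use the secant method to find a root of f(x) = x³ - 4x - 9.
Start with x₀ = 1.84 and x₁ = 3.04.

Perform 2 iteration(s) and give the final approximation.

f(x) = x³ - 4x - 9
x₀ = 1.84, x₁ = 3.04

Secant formula: x_{n+1} = x_n - f(x_n)(x_n - x_{n-1})/(f(x_n) - f(x_{n-1}))

Iteration 1:
  f(1.840000) = -10.130496
  f(3.040000) = 6.934464
  x_2 = 3.040000 - 6.934464×(3.040000 - 1.840000)/(6.934464 - (-10.130496))
       = 2.552372
Iteration 2:
  f(3.040000) = 6.934464
  f(2.552372) = -2.581802
  x_3 = 2.552372 - (-2.581802)×(2.552372 - 3.040000)/(-2.581802 - 6.934464)
       = 2.684667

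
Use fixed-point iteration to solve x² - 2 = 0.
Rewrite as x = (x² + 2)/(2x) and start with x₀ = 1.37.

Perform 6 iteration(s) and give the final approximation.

Equation: x² - 2 = 0
Fixed-point form: x = (x² + 2)/(2x)
x₀ = 1.37

x_1 = g(1.370000) = 1.414927
x_2 = g(1.414927) = 1.414214
x_3 = g(1.414214) = 1.414214
x_4 = g(1.414214) = 1.414214
x_5 = g(1.414214) = 1.414214
x_6 = g(1.414214) = 1.414214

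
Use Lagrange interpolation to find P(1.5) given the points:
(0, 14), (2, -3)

Lagrange interpolation formula:
P(x) = Σ yᵢ × Lᵢ(x)
where Lᵢ(x) = Π_{j≠i} (x - xⱼ)/(xᵢ - xⱼ)

L_0(1.5) = (1.5 - 2)/(0 - 2) = 0.250000
L_1(1.5) = (1.5 - 0)/(2 - 0) = 0.750000

P(1.5) = 14×L_0(1.5) + (-3)×L_1(1.5)
P(1.5) = 1.250000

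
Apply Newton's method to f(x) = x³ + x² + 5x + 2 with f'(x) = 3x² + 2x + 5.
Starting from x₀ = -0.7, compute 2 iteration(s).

f(x) = x³ + x² + 5x + 2
f'(x) = 3x² + 2x + 5
x₀ = -0.7

Newton-Raphson formula: x_{n+1} = x_n - f(x_n)/f'(x_n)

Iteration 1:
  f(-0.700000) = -1.353000
  f'(-0.700000) = 5.070000
  x_1 = -0.700000 - (-1.353000)/5.070000 = -0.433136
Iteration 2:
  f(-0.433136) = -0.059333
  f'(-0.433136) = 4.696548
  x_2 = -0.433136 - (-0.059333)/4.696548 = -0.420503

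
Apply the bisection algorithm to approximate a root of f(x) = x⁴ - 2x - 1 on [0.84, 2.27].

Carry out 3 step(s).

f(x) = x⁴ - 2x - 1
Initial interval: [0.84, 2.27]

Iteration 1:
  c_1 = (0.840000 + 2.270000)/2 = 1.555000
  f(c_1) = f(1.555000) = 1.736845
  f(a) × f(c) < 0, new interval: [0.840000, 1.555000]
Iteration 2:
  c_2 = (0.840000 + 1.555000)/2 = 1.197500
  f(c_2) = f(1.197500) = -1.338626
  f(a) × f(c) ≥ 0, new interval: [1.197500, 1.555000]
Iteration 3:
  c_3 = (1.197500 + 1.555000)/2 = 1.376250
  f(c_3) = f(1.376250) = -0.165021
  f(a) × f(c) ≥ 0, new interval: [1.376250, 1.555000]

After 3 iteration(s), the approximation is c_3 = 1.376250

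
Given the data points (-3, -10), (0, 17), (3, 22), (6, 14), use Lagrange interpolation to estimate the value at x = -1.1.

Lagrange interpolation formula:
P(x) = Σ yᵢ × Lᵢ(x)
where Lᵢ(x) = Π_{j≠i} (x - xⱼ)/(xᵢ - xⱼ)

L_0(-1.1) = (-1.1 - 0)/(-3 - 0) × (-1.1 - 3)/(-3 - 3) × (-1.1 - 6)/(-3 - 6) = 0.197660
L_1(-1.1) = (-1.1 - (-3))/(0 - (-3)) × (-1.1 - 3)/(0 - 3) × (-1.1 - 6)/(0 - 6) = 1.024241
L_2(-1.1) = (-1.1 - (-3))/(3 - (-3)) × (-1.1 - 0)/(3 - 0) × (-1.1 - 6)/(3 - 6) = -0.274796
L_3(-1.1) = (-1.1 - (-3))/(6 - (-3)) × (-1.1 - 0)/(6 - 0) × (-1.1 - 3)/(6 - 3) = 0.052895

P(-1.1) = (-10)×L_0(-1.1) + 17×L_1(-1.1) + 22×L_2(-1.1) + 14×L_3(-1.1)
P(-1.1) = 10.130500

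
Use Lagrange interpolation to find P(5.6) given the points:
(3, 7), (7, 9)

Lagrange interpolation formula:
P(x) = Σ yᵢ × Lᵢ(x)
where Lᵢ(x) = Π_{j≠i} (x - xⱼ)/(xᵢ - xⱼ)

L_0(5.6) = (5.6 - 7)/(3 - 7) = 0.350000
L_1(5.6) = (5.6 - 3)/(7 - 3) = 0.650000

P(5.6) = 7×L_0(5.6) + 9×L_1(5.6)
P(5.6) = 8.300000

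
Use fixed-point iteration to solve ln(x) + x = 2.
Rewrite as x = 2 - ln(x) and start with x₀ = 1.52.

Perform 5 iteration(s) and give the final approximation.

Equation: ln(x) + x = 2
Fixed-point form: x = 2 - ln(x)
x₀ = 1.52

x_1 = g(1.520000) = 1.581290
x_2 = g(1.581290) = 1.541759
x_3 = g(1.541759) = 1.567076
x_4 = g(1.567076) = 1.550789
x_5 = g(1.550789) = 1.561236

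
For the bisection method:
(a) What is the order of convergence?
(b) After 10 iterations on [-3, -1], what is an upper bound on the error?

(a) Bisection has linear (order 1) convergence; the error is halved each step.

(b) Error bound = (b-a)/2^n = (-1 - (-3))/2^{10}
    = 2/2^{10}

(a) 1 (linear); (b) error ≤ 1.95e-03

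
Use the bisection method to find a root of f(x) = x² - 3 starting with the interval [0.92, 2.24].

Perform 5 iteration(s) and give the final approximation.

f(x) = x² - 3
Initial interval: [0.92, 2.24]

Iteration 1:
  c_1 = (0.920000 + 2.240000)/2 = 1.580000
  f(c_1) = f(1.580000) = -0.503600
  f(a) × f(c) ≥ 0, new interval: [1.580000, 2.240000]
Iteration 2:
  c_2 = (1.580000 + 2.240000)/2 = 1.910000
  f(c_2) = f(1.910000) = 0.648100
  f(a) × f(c) < 0, new interval: [1.580000, 1.910000]
Iteration 3:
  c_3 = (1.580000 + 1.910000)/2 = 1.745000
  f(c_3) = f(1.745000) = 0.045025
  f(a) × f(c) < 0, new interval: [1.580000, 1.745000]
Iteration 4:
  c_4 = (1.580000 + 1.745000)/2 = 1.662500
  f(c_4) = f(1.662500) = -0.236094
  f(a) × f(c) ≥ 0, new interval: [1.662500, 1.745000]
Iteration 5:
  c_5 = (1.662500 + 1.745000)/2 = 1.703750
  f(c_5) = f(1.703750) = -0.097236
  f(a) × f(c) ≥ 0, new interval: [1.703750, 1.745000]

After 5 iteration(s), the approximation is c_5 = 1.703750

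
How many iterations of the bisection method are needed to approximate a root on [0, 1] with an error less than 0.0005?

We need (b-a)/2^n ≤ 0.0005
(1 - 0)/2^n ≤ 0.0005
1/2^n ≤ 0.0005
2^n ≥ 2000
n ≥ log₂(2000) = 10.97
n ≥ 11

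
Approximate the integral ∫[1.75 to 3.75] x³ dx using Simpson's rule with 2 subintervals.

f(x) = x³
a = 1.75, b = 3.75, n = 2
h = (b - a)/n = 1.000000

Simpson's rule: (h/3)[f(x₀) + 4f(x₁) + 2f(x₂) + ... + f(xₙ)]

x_0 = 1.7500, f(x_0) = 5.359375, coefficient = 1
x_1 = 2.7500, f(x_1) = 20.796875, coefficient = 4
x_2 = 3.7500, f(x_2) = 52.734375, coefficient = 1

I ≈ (1.000000/3) × 141.281250 = 47.093750
Exact value: 47.093750
Error: 0.000000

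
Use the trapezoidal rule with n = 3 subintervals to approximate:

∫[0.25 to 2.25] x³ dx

f(x) = x³
a = 0.25, b = 2.25, n = 3
h = (b - a)/n = 0.666667

Trapezoidal rule: (h/2)[f(x₀) + 2f(x₁) + 2f(x₂) + ... + f(xₙ)]

x_0 = 0.2500, f(x_0) = 0.015625, coefficient = 1
x_1 = 0.9167, f(x_1) = 0.770255, coefficient = 2
x_2 = 1.5833, f(x_2) = 3.969329, coefficient = 2
x_3 = 2.2500, f(x_3) = 11.390625, coefficient = 1

I ≈ (0.666667/2) × 20.885417 = 6.961806
Exact value: 6.406250
Error: 0.555556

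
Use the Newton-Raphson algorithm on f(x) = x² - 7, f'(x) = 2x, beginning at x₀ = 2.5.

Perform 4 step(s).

f(x) = x² - 7
f'(x) = 2x
x₀ = 2.5

Newton-Raphson formula: x_{n+1} = x_n - f(x_n)/f'(x_n)

Iteration 1:
  f(2.500000) = -0.750000
  f'(2.500000) = 5.000000
  x_1 = 2.500000 - (-0.750000)/5.000000 = 2.650000
Iteration 2:
  f(2.650000) = 0.022500
  f'(2.650000) = 5.300000
  x_2 = 2.650000 - 0.022500/5.300000 = 2.645755
Iteration 3:
  f(2.645755) = 0.000018
  f'(2.645755) = 5.291509
  x_3 = 2.645755 - 0.000018/5.291509 = 2.645751
Iteration 4:
  f(2.645751) = 0.000000
  f'(2.645751) = 5.291503
  x_4 = 2.645751 - 0.000000/5.291503 = 2.645751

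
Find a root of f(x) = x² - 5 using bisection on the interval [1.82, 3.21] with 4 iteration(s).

f(x) = x² - 5
Initial interval: [1.82, 3.21]

Iteration 1:
  c_1 = (1.820000 + 3.210000)/2 = 2.515000
  f(c_1) = f(2.515000) = 1.325225
  f(a) × f(c) < 0, new interval: [1.820000, 2.515000]
Iteration 2:
  c_2 = (1.820000 + 2.515000)/2 = 2.167500
  f(c_2) = f(2.167500) = -0.301944
  f(a) × f(c) ≥ 0, new interval: [2.167500, 2.515000]
Iteration 3:
  c_3 = (2.167500 + 2.515000)/2 = 2.341250
  f(c_3) = f(2.341250) = 0.481452
  f(a) × f(c) < 0, new interval: [2.167500, 2.341250]
Iteration 4:
  c_4 = (2.167500 + 2.341250)/2 = 2.254375
  f(c_4) = f(2.254375) = 0.082207
  f(a) × f(c) < 0, new interval: [2.167500, 2.254375]

After 4 iteration(s), the approximation is c_4 = 2.254375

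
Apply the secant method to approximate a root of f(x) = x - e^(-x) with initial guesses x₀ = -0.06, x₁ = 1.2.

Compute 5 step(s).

f(x) = x - e^(-x)
x₀ = -0.06, x₁ = 1.2

Secant formula: x_{n+1} = x_n - f(x_n)(x_n - x_{n-1})/(f(x_n) - f(x_{n-1}))

Iteration 1:
  f(-0.060000) = -1.121837
  f(1.200000) = 0.898806
  x_2 = 1.200000 - 0.898806×(1.200000 - (-0.060000))/(0.898806 - (-1.121837))
       = 0.639537
Iteration 2:
  f(1.200000) = 0.898806
  f(0.639537) = 0.112000
  x_3 = 0.639537 - 0.112000×(0.639537 - 1.200000)/(0.112000 - 0.898806)
       = 0.559756
Iteration 3:
  f(0.639537) = 0.112000
  f(0.559756) = -0.011592
  x_4 = 0.559756 - (-0.011592)×(0.559756 - 0.639537)/(-0.011592 - 0.112000)
       = 0.567239
Iteration 4:
  f(0.559756) = -0.011592
  f(0.567239) = 0.000150
  x_5 = 0.567239 - 0.000150×(0.567239 - 0.559756)/(0.000150 - (-0.011592))
       = 0.567143
Iteration 5:
  f(0.567239) = 0.000150
  f(0.567143) = 0.000000
  x_6 = 0.567143 - 0.000000×(0.567143 - 0.567239)/(0.000000 - 0.000150)
       = 0.567143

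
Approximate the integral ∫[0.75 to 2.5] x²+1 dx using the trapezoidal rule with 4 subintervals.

f(x) = x²+1
a = 0.75, b = 2.5, n = 4
h = (b - a)/n = 0.437500

Trapezoidal rule: (h/2)[f(x₀) + 2f(x₁) + 2f(x₂) + ... + f(xₙ)]

x_0 = 0.7500, f(x_0) = 1.562500, coefficient = 1
x_1 = 1.1875, f(x_1) = 2.410156, coefficient = 2
x_2 = 1.6250, f(x_2) = 3.640625, coefficient = 2
x_3 = 2.0625, f(x_3) = 5.253906, coefficient = 2
x_4 = 2.5000, f(x_4) = 7.250000, coefficient = 1

I ≈ (0.437500/2) × 31.421875 = 6.873535
Exact value: 6.817708
Error: 0.055827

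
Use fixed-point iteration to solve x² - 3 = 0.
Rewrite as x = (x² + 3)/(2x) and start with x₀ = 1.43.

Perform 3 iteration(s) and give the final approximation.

Equation: x² - 3 = 0
Fixed-point form: x = (x² + 3)/(2x)
x₀ = 1.43

x_1 = g(1.430000) = 1.763951
x_2 = g(1.763951) = 1.732339
x_3 = g(1.732339) = 1.732051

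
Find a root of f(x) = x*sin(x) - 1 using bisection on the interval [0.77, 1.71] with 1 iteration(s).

f(x) = x*sin(x) - 1
Initial interval: [0.77, 1.71]

Iteration 1:
  c_1 = (0.770000 + 1.710000)/2 = 1.240000
  f(c_1) = f(1.240000) = 0.172772
  f(a) × f(c) < 0, new interval: [0.770000, 1.240000]

After 1 iteration(s), the approximation is c_1 = 1.240000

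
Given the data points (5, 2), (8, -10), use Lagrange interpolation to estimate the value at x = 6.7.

Lagrange interpolation formula:
P(x) = Σ yᵢ × Lᵢ(x)
where Lᵢ(x) = Π_{j≠i} (x - xⱼ)/(xᵢ - xⱼ)

L_0(6.7) = (6.7 - 8)/(5 - 8) = 0.433333
L_1(6.7) = (6.7 - 5)/(8 - 5) = 0.566667

P(6.7) = 2×L_0(6.7) + (-10)×L_1(6.7)
P(6.7) = -4.800000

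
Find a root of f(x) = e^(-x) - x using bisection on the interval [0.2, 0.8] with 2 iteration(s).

f(x) = e^(-x) - x
Initial interval: [0.2, 0.8]

Iteration 1:
  c_1 = (0.200000 + 0.800000)/2 = 0.500000
  f(c_1) = f(0.500000) = 0.106531
  f(a) × f(c) ≥ 0, new interval: [0.500000, 0.800000]
Iteration 2:
  c_2 = (0.500000 + 0.800000)/2 = 0.650000
  f(c_2) = f(0.650000) = -0.127954
  f(a) × f(c) < 0, new interval: [0.500000, 0.650000]

After 2 iteration(s), the approximation is c_2 = 0.650000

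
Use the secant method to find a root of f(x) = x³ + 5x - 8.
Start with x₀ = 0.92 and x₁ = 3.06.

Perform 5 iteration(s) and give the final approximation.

f(x) = x³ + 5x - 8
x₀ = 0.92, x₁ = 3.06

Secant formula: x_{n+1} = x_n - f(x_n)(x_n - x_{n-1})/(f(x_n) - f(x_{n-1}))

Iteration 1:
  f(0.920000) = -2.621312
  f(3.060000) = 35.952616
  x_2 = 3.060000 - 35.952616×(3.060000 - 0.920000)/(35.952616 - (-2.621312))
       = 1.065425
Iteration 2:
  f(3.060000) = 35.952616
  f(1.065425) = -1.463480
  x_3 = 1.065425 - (-1.463480)×(1.065425 - 3.060000)/(-1.463480 - 35.952616)
       = 1.143440
Iteration 3:
  f(1.065425) = -1.463480
  f(1.143440) = -0.787804
  x_4 = 1.143440 - (-0.787804)×(1.143440 - 1.065425)/(-0.787804 - (-1.463480))
       = 1.234402
Iteration 4:
  f(1.143440) = -0.787804
  f(1.234402) = 0.052924
  x_5 = 1.234402 - 0.052924×(1.234402 - 1.143440)/(0.052924 - (-0.787804))
       = 1.228676
Iteration 5:
  f(1.234402) = 0.052924
  f(1.228676) = -0.001760
  x_6 = 1.228676 - (-0.001760)×(1.228676 - 1.234402)/(-0.001760 - 0.052924)
       = 1.228860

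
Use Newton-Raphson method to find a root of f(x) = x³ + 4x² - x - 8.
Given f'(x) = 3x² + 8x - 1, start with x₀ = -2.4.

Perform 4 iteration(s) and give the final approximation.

f(x) = x³ + 4x² - x - 8
f'(x) = 3x² + 8x - 1
x₀ = -2.4

Newton-Raphson formula: x_{n+1} = x_n - f(x_n)/f'(x_n)

Iteration 1:
  f(-2.400000) = 3.616000
  f'(-2.400000) = -2.920000
  x_1 = -2.400000 - 3.616000/(-2.920000) = -1.161644
Iteration 2:
  f(-1.161644) = -3.008232
  f'(-1.161644) = -6.244901
  x_2 = -1.161644 - (-3.008232)/(-6.244901) = -1.643354
Iteration 3:
  f(-1.643354) = 0.007741
  f'(-1.643354) = -6.044995
  x_3 = -1.643354 - 0.007741/(-6.044995) = -1.642073
Iteration 4:
  f(-1.642073) = -0.000002
  f'(-1.642073) = -6.047372
  x_4 = -1.642073 - (-0.000002)/(-6.047372) = -1.642074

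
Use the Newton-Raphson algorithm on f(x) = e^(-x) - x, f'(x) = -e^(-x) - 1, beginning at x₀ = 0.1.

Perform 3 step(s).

f(x) = e^(-x) - x
f'(x) = -e^(-x) - 1
x₀ = 0.1

Newton-Raphson formula: x_{n+1} = x_n - f(x_n)/f'(x_n)

Iteration 1:
  f(0.100000) = 0.804837
  f'(0.100000) = -1.904837
  x_1 = 0.100000 - 0.804837/(-1.904837) = 0.522523
Iteration 2:
  f(0.522523) = 0.070500
  f'(0.522523) = -1.593023
  x_2 = 0.522523 - 0.070500/(-1.593023) = 0.566778
Iteration 3:
  f(0.566778) = 0.000572
  f'(0.566778) = -1.567350
  x_3 = 0.566778 - 0.000572/(-1.567350) = 0.567143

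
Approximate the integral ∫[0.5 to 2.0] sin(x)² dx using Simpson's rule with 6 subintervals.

f(x) = sin(x)²
a = 0.5, b = 2.0, n = 6
h = (b - a)/n = 0.250000

Simpson's rule: (h/3)[f(x₀) + 4f(x₁) + 2f(x₂) + ... + f(xₙ)]

x_0 = 0.5000, f(x_0) = 0.229849, coefficient = 1
x_1 = 0.7500, f(x_1) = 0.464631, coefficient = 4
x_2 = 1.0000, f(x_2) = 0.708073, coefficient = 2
x_3 = 1.2500, f(x_3) = 0.900572, coefficient = 4
x_4 = 1.5000, f(x_4) = 0.994996, coefficient = 2
x_5 = 1.7500, f(x_5) = 0.968228, coefficient = 4
x_6 = 2.0000, f(x_6) = 0.826822, coefficient = 1

I ≈ (0.250000/3) × 13.796536 = 1.149711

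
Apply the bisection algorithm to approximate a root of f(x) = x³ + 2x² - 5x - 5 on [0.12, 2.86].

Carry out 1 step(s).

f(x) = x³ + 2x² - 5x - 5
Initial interval: [0.12, 2.86]

Iteration 1:
  c_1 = (0.120000 + 2.860000)/2 = 1.490000
  f(c_1) = f(1.490000) = -4.701851
  f(a) × f(c) ≥ 0, new interval: [1.490000, 2.860000]

After 1 iteration(s), the approximation is c_1 = 1.490000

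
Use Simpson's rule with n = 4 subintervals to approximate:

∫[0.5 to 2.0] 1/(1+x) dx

f(x) = 1/(1+x)
a = 0.5, b = 2.0, n = 4
h = (b - a)/n = 0.375000

Simpson's rule: (h/3)[f(x₀) + 4f(x₁) + 2f(x₂) + ... + f(xₙ)]

x_0 = 0.5000, f(x_0) = 0.666667, coefficient = 1
x_1 = 0.8750, f(x_1) = 0.533333, coefficient = 4
x_2 = 1.2500, f(x_2) = 0.444444, coefficient = 2
x_3 = 1.6250, f(x_3) = 0.380952, coefficient = 4
x_4 = 2.0000, f(x_4) = 0.333333, coefficient = 1

I ≈ (0.375000/3) × 5.546032 = 0.693254
Exact value: 0.693147
Error: 0.000107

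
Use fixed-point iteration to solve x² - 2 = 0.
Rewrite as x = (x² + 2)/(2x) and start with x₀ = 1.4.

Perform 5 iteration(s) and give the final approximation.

Equation: x² - 2 = 0
Fixed-point form: x = (x² + 2)/(2x)
x₀ = 1.4

x_1 = g(1.400000) = 1.414286
x_2 = g(1.414286) = 1.414214
x_3 = g(1.414214) = 1.414214
x_4 = g(1.414214) = 1.414214
x_5 = g(1.414214) = 1.414214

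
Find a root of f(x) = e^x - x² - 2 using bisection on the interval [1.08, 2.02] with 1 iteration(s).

f(x) = e^x - x² - 2
Initial interval: [1.08, 2.02]

Iteration 1:
  c_1 = (1.080000 + 2.020000)/2 = 1.550000
  f(c_1) = f(1.550000) = 0.308970
  f(a) × f(c) < 0, new interval: [1.080000, 1.550000]

After 1 iteration(s), the approximation is c_1 = 1.550000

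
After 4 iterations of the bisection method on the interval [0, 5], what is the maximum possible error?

Bisection error bound: |error| ≤ (b-a)/2^n
|error| ≤ (5 - 0)/2^4 = 5/2^4
|error| ≤ 0.3125000000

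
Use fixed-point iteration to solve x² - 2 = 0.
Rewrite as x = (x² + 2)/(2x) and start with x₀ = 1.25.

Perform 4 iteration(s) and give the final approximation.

Equation: x² - 2 = 0
Fixed-point form: x = (x² + 2)/(2x)
x₀ = 1.25

x_1 = g(1.250000) = 1.425000
x_2 = g(1.425000) = 1.414254
x_3 = g(1.414254) = 1.414214
x_4 = g(1.414214) = 1.414214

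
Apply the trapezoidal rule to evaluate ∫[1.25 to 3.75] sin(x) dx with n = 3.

f(x) = sin(x)
a = 1.25, b = 3.75, n = 3
h = (b - a)/n = 0.833333

Trapezoidal rule: (h/2)[f(x₀) + 2f(x₁) + 2f(x₂) + ... + f(xₙ)]

x_0 = 1.2500, f(x_0) = 0.948985, coefficient = 1
x_1 = 2.0833, f(x_1) = 0.871503, coefficient = 2
x_2 = 2.9167, f(x_2) = 0.223034, coefficient = 2
x_3 = 3.7500, f(x_3) = -0.571561, coefficient = 1

I ≈ (0.833333/2) × 2.566498 = 1.069374
Exact value: 1.135882
Error: 0.066508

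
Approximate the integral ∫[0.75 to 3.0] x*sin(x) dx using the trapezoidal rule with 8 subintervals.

f(x) = x*sin(x)
a = 0.75, b = 3.0, n = 8
h = (b - a)/n = 0.281250

Trapezoidal rule: (h/2)[f(x₀) + 2f(x₁) + 2f(x₂) + ... + f(xₙ)]

x_0 = 0.7500, f(x_0) = 0.511229, coefficient = 1
x_1 = 1.0312, f(x_1) = 0.884753, coefficient = 2
x_2 = 1.3125, f(x_2) = 1.268960, coefficient = 2
x_3 = 1.5938, f(x_3) = 1.593330, coefficient = 2
x_4 = 1.8750, f(x_4) = 1.788911, coefficient = 2
x_5 = 2.1562, f(x_5) = 1.797151, coefficient = 2
x_6 = 2.4375, f(x_6) = 1.577897, coefficient = 2
x_7 = 2.7188, f(x_7) = 1.115651, coefficient = 2
x_8 = 3.0000, f(x_8) = 0.423360, coefficient = 1

I ≈ (0.281250/2) × 20.987895 = 2.951423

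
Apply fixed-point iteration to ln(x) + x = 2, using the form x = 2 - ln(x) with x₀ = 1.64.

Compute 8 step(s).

Equation: ln(x) + x = 2
Fixed-point form: x = 2 - ln(x)
x₀ = 1.64

x_1 = g(1.640000) = 1.505304
x_2 = g(1.505304) = 1.591005
x_3 = g(1.591005) = 1.535634
x_4 = g(1.535634) = 1.571057
x_5 = g(1.571057) = 1.548252
x_6 = g(1.548252) = 1.562874
x_7 = g(1.562874) = 1.553474
x_8 = g(1.553474) = 1.559506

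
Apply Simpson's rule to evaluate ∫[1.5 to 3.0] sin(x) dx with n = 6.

f(x) = sin(x)
a = 1.5, b = 3.0, n = 6
h = (b - a)/n = 0.250000

Simpson's rule: (h/3)[f(x₀) + 4f(x₁) + 2f(x₂) + ... + f(xₙ)]

x_0 = 1.5000, f(x_0) = 0.997495, coefficient = 1
x_1 = 1.7500, f(x_1) = 0.983986, coefficient = 4
x_2 = 2.0000, f(x_2) = 0.909297, coefficient = 2
x_3 = 2.2500, f(x_3) = 0.778073, coefficient = 4
x_4 = 2.5000, f(x_4) = 0.598472, coefficient = 2
x_5 = 2.7500, f(x_5) = 0.381661, coefficient = 4
x_6 = 3.0000, f(x_6) = 0.141120, coefficient = 1

I ≈ (0.250000/3) × 12.729035 = 1.060753
Exact value: 1.060730
Error: 0.000023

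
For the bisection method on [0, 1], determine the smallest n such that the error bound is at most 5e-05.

We need (b-a)/2^n ≤ 5e-05
(1 - 0)/2^n ≤ 5e-05
1/2^n ≤ 5e-05
2^n ≥ 20000
n ≥ log₂(20000) = 14.29
n ≥ 15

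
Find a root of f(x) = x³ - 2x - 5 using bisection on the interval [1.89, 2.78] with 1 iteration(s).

f(x) = x³ - 2x - 5
Initial interval: [1.89, 2.78]

Iteration 1:
  c_1 = (1.890000 + 2.780000)/2 = 2.335000
  f(c_1) = f(2.335000) = 3.060945
  f(a) × f(c) < 0, new interval: [1.890000, 2.335000]

After 1 iteration(s), the approximation is c_1 = 2.335000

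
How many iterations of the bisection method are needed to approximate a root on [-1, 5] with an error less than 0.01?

We need (b-a)/2^n ≤ 0.01
(5 - (-1))/2^n ≤ 0.01
6/2^n ≤ 0.01
2^n ≥ 600
n ≥ log₂(600) = 9.23
n ≥ 10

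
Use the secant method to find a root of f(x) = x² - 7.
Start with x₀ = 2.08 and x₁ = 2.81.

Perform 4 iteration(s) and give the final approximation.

f(x) = x² - 7
x₀ = 2.08, x₁ = 2.81

Secant formula: x_{n+1} = x_n - f(x_n)(x_n - x_{n-1})/(f(x_n) - f(x_{n-1}))

Iteration 1:
  f(2.080000) = -2.673600
  f(2.810000) = 0.896100
  x_2 = 2.810000 - 0.896100×(2.810000 - 2.080000)/(0.896100 - (-2.673600))
       = 2.626748
Iteration 2:
  f(2.810000) = 0.896100
  f(2.626748) = -0.100192
  x_3 = 2.626748 - (-0.100192)×(2.626748 - 2.810000)/(-0.100192 - 0.896100)
       = 2.645177
Iteration 3:
  f(2.626748) = -0.100192
  f(2.645177) = -0.003037
  x_4 = 2.645177 - (-0.003037)×(2.645177 - 2.626748)/(-0.003037 - (-0.100192))
       = 2.645753
Iteration 4:
  f(2.645177) = -0.003037
  f(2.645753) = 0.000011
  x_5 = 2.645753 - 0.000011×(2.645753 - 2.645177)/(0.000011 - (-0.003037))
       = 2.645751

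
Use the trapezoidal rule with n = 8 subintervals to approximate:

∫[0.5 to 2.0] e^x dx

f(x) = e^x
a = 0.5, b = 2.0, n = 8
h = (b - a)/n = 0.187500

Trapezoidal rule: (h/2)[f(x₀) + 2f(x₁) + 2f(x₂) + ... + f(xₙ)]

x_0 = 0.5000, f(x_0) = 1.648721, coefficient = 1
x_1 = 0.6875, f(x_1) = 1.988737, coefficient = 2
x_2 = 0.8750, f(x_2) = 2.398875, coefficient = 2
x_3 = 1.0625, f(x_3) = 2.893596, coefficient = 2
x_4 = 1.2500, f(x_4) = 3.490343, coefficient = 2
x_5 = 1.4375, f(x_5) = 4.210157, coefficient = 2
x_6 = 1.6250, f(x_6) = 5.078419, coefficient = 2
x_7 = 1.8125, f(x_7) = 6.125743, coefficient = 2
x_8 = 2.0000, f(x_8) = 7.389056, coefficient = 1

I ≈ (0.187500/2) × 61.409519 = 5.757142
Exact value: 5.740335
Error: 0.016808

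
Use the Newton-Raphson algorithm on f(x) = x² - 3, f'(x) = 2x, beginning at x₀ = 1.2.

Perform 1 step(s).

f(x) = x² - 3
f'(x) = 2x
x₀ = 1.2

Newton-Raphson formula: x_{n+1} = x_n - f(x_n)/f'(x_n)

Iteration 1:
  f(1.200000) = -1.560000
  f'(1.200000) = 2.400000
  x_1 = 1.200000 - (-1.560000)/2.400000 = 1.850000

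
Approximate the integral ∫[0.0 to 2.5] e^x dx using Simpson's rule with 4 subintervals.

f(x) = e^x
a = 0.0, b = 2.5, n = 4
h = (b - a)/n = 0.625000

Simpson's rule: (h/3)[f(x₀) + 4f(x₁) + 2f(x₂) + ... + f(xₙ)]

x_0 = 0.0000, f(x_0) = 1.000000, coefficient = 1
x_1 = 0.6250, f(x_1) = 1.868246, coefficient = 4
x_2 = 1.2500, f(x_2) = 3.490343, coefficient = 2
x_3 = 1.8750, f(x_3) = 6.520819, coefficient = 4
x_4 = 2.5000, f(x_4) = 12.182494, coefficient = 1

I ≈ (0.625000/3) × 53.719440 = 11.191550
Exact value: 11.182494
Error: 0.009056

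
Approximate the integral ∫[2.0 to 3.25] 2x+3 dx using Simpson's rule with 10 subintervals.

f(x) = 2x+3
a = 2.0, b = 3.25, n = 10
h = (b - a)/n = 0.125000

Simpson's rule: (h/3)[f(x₀) + 4f(x₁) + 2f(x₂) + ... + f(xₙ)]

x_0 = 2.0000, f(x_0) = 7.000000, coefficient = 1
x_1 = 2.1250, f(x_1) = 7.250000, coefficient = 4
x_2 = 2.2500, f(x_2) = 7.500000, coefficient = 2
x_3 = 2.3750, f(x_3) = 7.750000, coefficient = 4
x_4 = 2.5000, f(x_4) = 8.000000, coefficient = 2
x_5 = 2.6250, f(x_5) = 8.250000, coefficient = 4
x_6 = 2.7500, f(x_6) = 8.500000, coefficient = 2
x_7 = 2.8750, f(x_7) = 8.750000, coefficient = 4
x_8 = 3.0000, f(x_8) = 9.000000, coefficient = 2
x_9 = 3.1250, f(x_9) = 9.250000, coefficient = 4
x_10 = 3.2500, f(x_10) = 9.500000, coefficient = 1

I ≈ (0.125000/3) × 247.500000 = 10.312500
Exact value: 10.312500
Error: 0.000000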